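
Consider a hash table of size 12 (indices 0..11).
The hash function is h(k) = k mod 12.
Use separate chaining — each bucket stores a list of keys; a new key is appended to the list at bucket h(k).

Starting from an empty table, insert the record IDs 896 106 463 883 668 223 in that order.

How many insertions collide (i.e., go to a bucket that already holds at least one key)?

Insert 896: h=8, bucket 8 empty → new chain.
Insert 106: h=10, bucket 10 empty → new chain.
Insert 463: h=7, bucket 7 empty → new chain.
Insert 883: h=7, bucket 7 nonempty → append to chain.
Insert 668: h=8, bucket 8 nonempty → append to chain.
Insert 223: h=7, bucket 7 nonempty → append to chain.
Final buckets:
0: -
1: -
2: -
3: -
4: -
5: -
6: -
7: 463 -> 883 -> 223
8: 896 -> 668
9: -
10: 106
11: -

3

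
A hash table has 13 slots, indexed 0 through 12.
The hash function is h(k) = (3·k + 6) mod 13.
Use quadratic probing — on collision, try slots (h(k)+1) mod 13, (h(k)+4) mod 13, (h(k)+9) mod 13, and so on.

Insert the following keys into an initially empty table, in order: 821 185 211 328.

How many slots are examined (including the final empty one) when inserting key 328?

821 hashes to 12; slot 12 is free => place at 12.
185 hashes to 2; slot 2 is free => place at 2.
211 hashes to 2; 2 taken => place at 3.
328 hashes to 2; 2,3 taken => place at 6.
Table: [., ., 185, 211, ., ., 328, ., ., ., ., ., 821]

3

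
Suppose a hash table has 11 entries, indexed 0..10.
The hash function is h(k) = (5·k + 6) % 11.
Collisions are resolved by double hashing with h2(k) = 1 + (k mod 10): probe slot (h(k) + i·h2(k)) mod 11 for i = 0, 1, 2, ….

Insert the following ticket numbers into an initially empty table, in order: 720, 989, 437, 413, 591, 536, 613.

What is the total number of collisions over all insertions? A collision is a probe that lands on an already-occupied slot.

4

Insert 720: h=9, slot 9 empty → index 9.
Insert 989: h=1, slot 1 empty → index 1.
Insert 437: h=2, slot 2 empty → index 2.
Insert 413: h=3, slot 3 empty → index 3.
Insert 591: h=2, h2=2, slot 2 occupied → index 4.
Insert 536: h=2, h2=7, slots 2,9 occupied → index 5.
Insert 613: h=2, h2=4, slot 2 occupied → index 6.
Table: [., 989, 437, 413, 591, 536, 613, ., ., 720, .]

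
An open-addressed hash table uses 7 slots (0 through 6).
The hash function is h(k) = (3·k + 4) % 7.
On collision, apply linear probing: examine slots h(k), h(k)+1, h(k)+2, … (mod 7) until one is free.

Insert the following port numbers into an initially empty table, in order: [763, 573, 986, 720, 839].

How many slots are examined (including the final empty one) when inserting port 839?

763: h=4 -> slot 4
573: h=1 -> slot 1
986: h=1, probe 1,2 -> slot 2
720: h=1, probe 1,2,3 -> slot 3
839: h=1, probe 1,2,3,4,5 -> slot 5
Table: [∅, 573, 986, 720, 763, 839, ∅]

5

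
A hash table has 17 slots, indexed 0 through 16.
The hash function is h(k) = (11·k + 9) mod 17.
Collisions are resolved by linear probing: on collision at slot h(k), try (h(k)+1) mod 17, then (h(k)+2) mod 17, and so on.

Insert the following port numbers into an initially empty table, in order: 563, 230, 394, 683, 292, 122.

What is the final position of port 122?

Insert 563: h=14, slot 14 empty → index 14.
Insert 230: h=6, slot 6 empty → index 6.
Insert 394: h=8, slot 8 empty → index 8.
Insert 683: h=8, slot 8 occupied → index 9.
Insert 292: h=8, slots 8,9 occupied → index 10.
Insert 122: h=8, slots 8,9,10 occupied → index 11.
Table: [∅, ∅, ∅, ∅, ∅, ∅, 230, ∅, 394, 683, 292, 122, ∅, ∅, 563, ∅, ∅]

11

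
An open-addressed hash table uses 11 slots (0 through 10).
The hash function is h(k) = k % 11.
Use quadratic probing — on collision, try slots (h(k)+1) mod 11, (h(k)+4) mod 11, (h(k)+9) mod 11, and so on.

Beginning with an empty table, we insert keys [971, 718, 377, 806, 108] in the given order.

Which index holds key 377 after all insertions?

Insert 971: h=3, slot 3 empty => index 3.
Insert 718: h=3, slot 3 occupied => index 4.
Insert 377: h=3, slots 3,4 occupied => index 7.
Insert 806: h=3, slots 3,4,7 occupied => index 1.
Insert 108: h=9, slot 9 empty => index 9.
Table: [-, 806, -, 971, 718, -, -, 377, -, 108, -]

7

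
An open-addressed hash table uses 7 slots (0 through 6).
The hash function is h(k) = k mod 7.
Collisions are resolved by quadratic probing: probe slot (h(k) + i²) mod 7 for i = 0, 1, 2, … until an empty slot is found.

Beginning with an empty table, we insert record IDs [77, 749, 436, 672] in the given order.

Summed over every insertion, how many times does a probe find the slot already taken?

3

77: h=0 -> slot 0
749: h=0, probe 0,1 -> slot 1
436: h=2 -> slot 2
672: h=0, probe 0,1,4 -> slot 4
Table: [77, 749, 436, -, 672, -, -]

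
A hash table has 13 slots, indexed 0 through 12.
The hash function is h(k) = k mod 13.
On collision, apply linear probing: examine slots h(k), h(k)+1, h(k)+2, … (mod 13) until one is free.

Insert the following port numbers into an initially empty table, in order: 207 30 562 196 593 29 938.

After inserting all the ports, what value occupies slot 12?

207: h=12 → slot 12
30: h=4 → slot 4
562: h=3 → slot 3
196: h=1 → slot 1
593: h=8 → slot 8
29: h=3, probe 3,4,5 → slot 5
938: h=2 → slot 2
Table: [—, 196, 938, 562, 30, 29, —, —, 593, —, —, —, 207]

207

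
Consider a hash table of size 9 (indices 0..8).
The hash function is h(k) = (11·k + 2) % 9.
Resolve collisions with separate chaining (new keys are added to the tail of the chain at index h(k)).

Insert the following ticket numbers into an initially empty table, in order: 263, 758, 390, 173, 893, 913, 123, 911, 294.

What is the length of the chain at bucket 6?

5

263 → bucket 6
758 → bucket 6 (collision)
390 → bucket 8
173 → bucket 6 (collision)
893 → bucket 6 (collision)
913 → bucket 1
123 → bucket 5
911 → bucket 6 (collision)
294 → bucket 5 (collision)
Final buckets:
0: ∅
1: 913
2: ∅
3: ∅
4: ∅
5: 123 -> 294
6: 263 -> 758 -> 173 -> 893 -> 911
7: ∅
8: 390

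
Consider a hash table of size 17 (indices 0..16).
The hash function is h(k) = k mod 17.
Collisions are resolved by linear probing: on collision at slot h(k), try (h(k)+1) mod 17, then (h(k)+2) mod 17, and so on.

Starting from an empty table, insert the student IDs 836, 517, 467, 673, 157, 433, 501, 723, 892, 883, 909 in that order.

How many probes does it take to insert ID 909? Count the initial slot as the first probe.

836 hashes to 3; slot 3 is free => place at 3.
517 hashes to 7; slot 7 is free => place at 7.
467 hashes to 8; slot 8 is free => place at 8.
673 hashes to 10; slot 10 is free => place at 10.
157 hashes to 4; slot 4 is free => place at 4.
433 hashes to 8; 8 taken => place at 9.
501 hashes to 8; 8,9,10 taken => place at 11.
723 hashes to 9; 9,10,11 taken => place at 12.
892 hashes to 8; 8,9,10,11,12 taken => place at 13.
883 hashes to 16; slot 16 is free => place at 16.
909 hashes to 8; 8,9,10,11,12,13 taken => place at 14.
Table: [_, _, _, 836, 157, _, _, 517, 467, 433, 673, 501, 723, 892, 909, _, 883]

7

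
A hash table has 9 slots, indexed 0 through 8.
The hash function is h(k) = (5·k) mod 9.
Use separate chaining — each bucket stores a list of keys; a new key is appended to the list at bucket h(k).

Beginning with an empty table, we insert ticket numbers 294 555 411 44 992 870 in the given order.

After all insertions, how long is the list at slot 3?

294 → bucket 3
555 → bucket 3 (collision)
411 → bucket 3 (collision)
44 → bucket 4
992 → bucket 1
870 → bucket 3 (collision)
Final buckets:
0: _
1: 992
2: _
3: 294 -> 555 -> 411 -> 870
4: 44
5: _
6: _
7: _
8: _

4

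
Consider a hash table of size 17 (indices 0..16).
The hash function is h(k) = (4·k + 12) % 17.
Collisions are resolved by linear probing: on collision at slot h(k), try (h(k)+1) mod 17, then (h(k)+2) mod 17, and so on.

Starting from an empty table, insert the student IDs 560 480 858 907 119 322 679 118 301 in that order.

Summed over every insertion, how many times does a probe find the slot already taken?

18

560: h=8 -> slot 8
480: h=11 -> slot 11
858: h=10 -> slot 10
907: h=2 -> slot 2
119: h=12 -> slot 12
322: h=8, probe 8,9 -> slot 9
679: h=8, probe 8,9,10,11,12,13 -> slot 13
118: h=8, probe 8,9,10,11,12,13,14 -> slot 14
301: h=9, probe 9,10,11,12,13,14,15 -> slot 15
Table: [—, —, 907, —, —, —, —, —, 560, 322, 858, 480, 119, 679, 118, 301, —]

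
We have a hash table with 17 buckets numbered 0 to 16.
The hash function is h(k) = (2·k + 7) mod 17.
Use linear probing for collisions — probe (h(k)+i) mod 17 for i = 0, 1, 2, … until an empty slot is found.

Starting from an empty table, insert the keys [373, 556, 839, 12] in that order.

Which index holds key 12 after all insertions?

Insert 373: h=5, slot 5 empty => index 5.
Insert 556: h=14, slot 14 empty => index 14.
Insert 839: h=2, slot 2 empty => index 2.
Insert 12: h=14, slot 14 occupied => index 15.
Table: [—, —, 839, —, —, 373, —, —, —, —, —, —, —, —, 556, 12, —]

15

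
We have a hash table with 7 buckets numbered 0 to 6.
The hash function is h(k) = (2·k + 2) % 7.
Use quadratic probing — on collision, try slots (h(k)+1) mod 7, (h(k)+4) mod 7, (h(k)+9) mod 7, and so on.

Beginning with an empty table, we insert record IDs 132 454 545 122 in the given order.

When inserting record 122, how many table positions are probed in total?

2

132 hashes to 0; slot 0 is free => place at 0.
454 hashes to 0; 0 taken => place at 1.
545 hashes to 0; 0,1 taken => place at 4.
122 hashes to 1; 1 taken => place at 2.
Table: [132, 454, 122, -, 545, -, -]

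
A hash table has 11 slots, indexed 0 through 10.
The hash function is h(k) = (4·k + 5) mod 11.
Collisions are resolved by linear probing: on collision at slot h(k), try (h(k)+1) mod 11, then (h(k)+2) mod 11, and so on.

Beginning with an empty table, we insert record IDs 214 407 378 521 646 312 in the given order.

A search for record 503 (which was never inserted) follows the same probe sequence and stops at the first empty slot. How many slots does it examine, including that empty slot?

Insert 214: h=3, slot 3 empty → index 3.
Insert 407: h=5, slot 5 empty → index 5.
Insert 378: h=10, slot 10 empty → index 10.
Insert 521: h=10, slot 10 occupied → index 0.
Insert 646: h=4, slot 4 empty → index 4.
Insert 312: h=10, slots 10,0 occupied → index 1.
Table: [521, 312, —, 214, 646, 407, —, —, —, —, 378]
Lookup 503: h=4, probe 4,5,6 → slot 6 empty, not found.

3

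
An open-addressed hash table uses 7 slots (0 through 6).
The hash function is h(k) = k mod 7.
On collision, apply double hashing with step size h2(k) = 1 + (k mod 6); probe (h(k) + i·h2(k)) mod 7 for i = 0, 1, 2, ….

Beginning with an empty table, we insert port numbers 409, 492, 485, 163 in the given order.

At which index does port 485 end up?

1

409 hashes to 3; slot 3 is free -> place at 3.
492 hashes to 2; slot 2 is free -> place at 2.
485 hashes to 2, h2=6; 2 taken -> place at 1.
163 hashes to 2, h2=2; 2 taken -> place at 4.
Table: [—, 485, 492, 409, 163, —, —]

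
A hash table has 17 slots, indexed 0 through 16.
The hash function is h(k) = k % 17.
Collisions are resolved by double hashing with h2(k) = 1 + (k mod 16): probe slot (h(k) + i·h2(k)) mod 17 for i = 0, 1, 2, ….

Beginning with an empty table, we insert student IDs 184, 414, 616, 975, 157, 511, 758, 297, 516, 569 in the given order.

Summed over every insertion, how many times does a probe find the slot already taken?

Insert 184: h=14, slot 14 empty → index 14.
Insert 414: h=6, slot 6 empty → index 6.
Insert 616: h=4, slot 4 empty → index 4.
Insert 975: h=6, h2=16, slot 6 occupied → index 5.
Insert 157: h=4, h2=14, slot 4 occupied → index 1.
Insert 511: h=1, h2=16, slot 1 occupied → index 0.
Insert 758: h=10, slot 10 empty → index 10.
Insert 297: h=8, slot 8 empty → index 8.
Insert 516: h=6, h2=5, slot 6 occupied → index 11.
Insert 569: h=8, h2=10, slots 8,1,11,4,14 occupied → index 7.
Table: [511, 157, -, -, 616, 975, 414, 569, 297, -, 758, 516, -, -, 184, -, -]

9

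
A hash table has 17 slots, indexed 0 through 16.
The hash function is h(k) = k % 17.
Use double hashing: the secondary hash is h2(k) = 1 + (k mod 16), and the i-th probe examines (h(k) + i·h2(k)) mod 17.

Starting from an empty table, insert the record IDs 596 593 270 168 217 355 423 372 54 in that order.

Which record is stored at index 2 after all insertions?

355

Insert 596: h=1, slot 1 empty -> index 1.
Insert 593: h=15, slot 15 empty -> index 15.
Insert 270: h=15, h2=15, slot 15 occupied -> index 13.
Insert 168: h=15, h2=9, slot 15 occupied -> index 7.
Insert 217: h=13, h2=10, slot 13 occupied -> index 6.
Insert 355: h=15, h2=4, slot 15 occupied -> index 2.
Insert 423: h=15, h2=8, slots 15,6 occupied -> index 14.
Insert 372: h=15, h2=5, slot 15 occupied -> index 3.
Insert 54: h=3, h2=7, slot 3 occupied -> index 10.
Table: [_, 596, 355, 372, _, _, 217, 168, _, _, 54, _, _, 270, 423, 593, _]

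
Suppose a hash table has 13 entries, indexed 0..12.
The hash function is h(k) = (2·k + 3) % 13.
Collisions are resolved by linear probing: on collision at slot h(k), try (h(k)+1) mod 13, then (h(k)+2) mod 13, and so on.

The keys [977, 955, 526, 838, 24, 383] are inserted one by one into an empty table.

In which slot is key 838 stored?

977 hashes to 7; slot 7 is free => place at 7.
955 hashes to 2; slot 2 is free => place at 2.
526 hashes to 2; 2 taken => place at 3.
838 hashes to 2; 2,3 taken => place at 4.
24 hashes to 12; slot 12 is free => place at 12.
383 hashes to 2; 2,3,4 taken => place at 5.
Table: [-, -, 955, 526, 838, 383, -, 977, -, -, -, -, 24]

4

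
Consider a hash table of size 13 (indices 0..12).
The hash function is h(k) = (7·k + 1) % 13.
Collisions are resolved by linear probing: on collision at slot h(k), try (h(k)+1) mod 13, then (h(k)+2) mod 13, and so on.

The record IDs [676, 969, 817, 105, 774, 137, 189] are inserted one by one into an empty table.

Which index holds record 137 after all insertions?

Insert 676: h=1, slot 1 empty -> index 1.
Insert 969: h=11, slot 11 empty -> index 11.
Insert 817: h=0, slot 0 empty -> index 0.
Insert 105: h=8, slot 8 empty -> index 8.
Insert 774: h=11, slot 11 occupied -> index 12.
Insert 137: h=11, slots 11,12,0,1 occupied -> index 2.
Insert 189: h=11, slots 11,12,0,1,2 occupied -> index 3.
Table: [817, 676, 137, 189, _, _, _, _, 105, _, _, 969, 774]

2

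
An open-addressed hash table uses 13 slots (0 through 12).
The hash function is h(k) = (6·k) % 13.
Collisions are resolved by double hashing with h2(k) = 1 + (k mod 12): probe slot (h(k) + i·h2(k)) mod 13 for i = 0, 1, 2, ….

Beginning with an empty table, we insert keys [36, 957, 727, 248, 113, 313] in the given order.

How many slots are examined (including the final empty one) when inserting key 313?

36: h=8 → slot 8
957: h=9 → slot 9
727: h=7 → slot 7
248: h=6 → slot 6
113: h=2 → slot 2
313: h=6, h2=2, probe 6,8,10 → slot 10
Table: [-, -, 113, -, -, -, 248, 727, 36, 957, 313, -, -]

3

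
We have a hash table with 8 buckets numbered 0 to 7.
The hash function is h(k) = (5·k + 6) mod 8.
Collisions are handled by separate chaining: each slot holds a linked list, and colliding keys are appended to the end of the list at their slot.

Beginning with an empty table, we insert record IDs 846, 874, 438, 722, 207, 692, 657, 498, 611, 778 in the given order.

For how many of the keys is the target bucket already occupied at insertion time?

846 -> bucket 4
874 -> bucket 0
438 -> bucket 4 (collision)
722 -> bucket 0 (collision)
207 -> bucket 1
692 -> bucket 2
657 -> bucket 3
498 -> bucket 0 (collision)
611 -> bucket 5
778 -> bucket 0 (collision)
Final buckets:
0: 874 -> 722 -> 498 -> 778
1: 207
2: 692
3: 657
4: 846 -> 438
5: 611
6: _
7: _

4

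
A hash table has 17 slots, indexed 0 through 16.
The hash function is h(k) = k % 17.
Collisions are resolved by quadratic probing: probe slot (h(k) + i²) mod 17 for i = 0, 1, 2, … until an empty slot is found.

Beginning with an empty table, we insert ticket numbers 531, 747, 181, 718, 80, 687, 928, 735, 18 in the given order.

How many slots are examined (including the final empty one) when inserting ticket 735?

3

531 hashes to 4; slot 4 is free => place at 4.
747 hashes to 16; slot 16 is free => place at 16.
181 hashes to 11; slot 11 is free => place at 11.
718 hashes to 4; 4 taken => place at 5.
80 hashes to 12; slot 12 is free => place at 12.
687 hashes to 7; slot 7 is free => place at 7.
928 hashes to 10; slot 10 is free => place at 10.
735 hashes to 4; 4,5 taken => place at 8.
18 hashes to 1; slot 1 is free => place at 1.
Table: [_, 18, _, _, 531, 718, _, 687, 735, _, 928, 181, 80, _, _, _, 747]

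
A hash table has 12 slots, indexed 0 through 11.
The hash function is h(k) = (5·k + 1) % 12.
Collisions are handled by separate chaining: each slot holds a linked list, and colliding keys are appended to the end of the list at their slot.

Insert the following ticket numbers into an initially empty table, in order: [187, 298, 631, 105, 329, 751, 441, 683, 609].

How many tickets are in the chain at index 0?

3

Insert 187: h=0, bucket 0 empty -> new chain.
Insert 298: h=3, bucket 3 empty -> new chain.
Insert 631: h=0, bucket 0 nonempty -> append to chain.
Insert 105: h=10, bucket 10 empty -> new chain.
Insert 329: h=2, bucket 2 empty -> new chain.
Insert 751: h=0, bucket 0 nonempty -> append to chain.
Insert 441: h=10, bucket 10 nonempty -> append to chain.
Insert 683: h=8, bucket 8 empty -> new chain.
Insert 609: h=10, bucket 10 nonempty -> append to chain.
Final buckets:
0: 187 -> 631 -> 751
1: -
2: 329
3: 298
4: -
5: -
6: -
7: -
8: 683
9: -
10: 105 -> 441 -> 609
11: -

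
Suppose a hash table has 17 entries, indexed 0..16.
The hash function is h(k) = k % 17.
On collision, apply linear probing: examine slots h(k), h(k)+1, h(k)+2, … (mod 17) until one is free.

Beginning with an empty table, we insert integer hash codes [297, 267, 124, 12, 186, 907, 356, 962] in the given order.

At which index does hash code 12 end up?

Insert 297: h=8, slot 8 empty → index 8.
Insert 267: h=12, slot 12 empty → index 12.
Insert 124: h=5, slot 5 empty → index 5.
Insert 12: h=12, slot 12 occupied → index 13.
Insert 186: h=16, slot 16 empty → index 16.
Insert 907: h=6, slot 6 empty → index 6.
Insert 356: h=16, slot 16 occupied → index 0.
Insert 962: h=10, slot 10 empty → index 10.
Table: [356, ∅, ∅, ∅, ∅, 124, 907, ∅, 297, ∅, 962, ∅, 267, 12, ∅, ∅, 186]

13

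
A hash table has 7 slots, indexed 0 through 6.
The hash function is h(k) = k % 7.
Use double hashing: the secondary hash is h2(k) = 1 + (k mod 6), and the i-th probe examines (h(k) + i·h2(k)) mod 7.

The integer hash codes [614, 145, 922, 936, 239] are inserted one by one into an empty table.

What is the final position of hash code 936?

614 hashes to 5; slot 5 is free → place at 5.
145 hashes to 5, h2=2; 5 taken → place at 0.
922 hashes to 5, h2=5; 5 taken → place at 3.
936 hashes to 5, h2=1; 5 taken → place at 6.
239 hashes to 1; slot 1 is free → place at 1.
Table: [145, 239, —, 922, —, 614, 936]

6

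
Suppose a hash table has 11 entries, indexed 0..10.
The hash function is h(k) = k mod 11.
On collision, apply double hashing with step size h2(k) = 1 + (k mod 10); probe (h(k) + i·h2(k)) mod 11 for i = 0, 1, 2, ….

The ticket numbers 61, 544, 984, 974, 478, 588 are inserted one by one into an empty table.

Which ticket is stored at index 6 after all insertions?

61: h=6 => slot 6
544: h=5 => slot 5
984: h=5, h2=5, probe 5,10 => slot 10
974: h=6, h2=5, probe 6,0 => slot 0
478: h=5, h2=9, probe 5,3 => slot 3
588: h=5, h2=9, probe 5,3,1 => slot 1
Table: [974, 588, -, 478, -, 544, 61, -, -, -, 984]

61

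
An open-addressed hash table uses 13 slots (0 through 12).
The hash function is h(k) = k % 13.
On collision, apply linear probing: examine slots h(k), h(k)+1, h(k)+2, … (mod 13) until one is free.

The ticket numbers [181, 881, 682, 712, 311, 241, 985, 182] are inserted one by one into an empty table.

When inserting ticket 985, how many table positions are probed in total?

5

Insert 181: h=12, slot 12 empty -> index 12.
Insert 881: h=10, slot 10 empty -> index 10.
Insert 682: h=6, slot 6 empty -> index 6.
Insert 712: h=10, slot 10 occupied -> index 11.
Insert 311: h=12, slot 12 occupied -> index 0.
Insert 241: h=7, slot 7 empty -> index 7.
Insert 985: h=10, slots 10,11,12,0 occupied -> index 1.
Insert 182: h=0, slots 0,1 occupied -> index 2.
Table: [311, 985, 182, —, —, —, 682, 241, —, —, 881, 712, 181]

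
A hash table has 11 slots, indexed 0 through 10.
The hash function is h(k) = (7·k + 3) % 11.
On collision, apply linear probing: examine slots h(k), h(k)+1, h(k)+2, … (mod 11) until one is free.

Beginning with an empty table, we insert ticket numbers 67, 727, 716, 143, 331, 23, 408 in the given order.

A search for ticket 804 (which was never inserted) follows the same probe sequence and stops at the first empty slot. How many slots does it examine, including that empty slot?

8

67 hashes to 10; slot 10 is free -> place at 10.
727 hashes to 10; 10 taken -> place at 0.
716 hashes to 10; 10,0 taken -> place at 1.
143 hashes to 3; slot 3 is free -> place at 3.
331 hashes to 10; 10,0,1 taken -> place at 2.
23 hashes to 10; 10,0,1,2,3 taken -> place at 4.
408 hashes to 10; 10,0,1,2,3,4 taken -> place at 5.
Table: [727, 716, 331, 143, 23, 408, ., ., ., ., 67]
Lookup 804: h=10, probe 10,0,1,2,3,4,5,6 → slot 6 empty, not found.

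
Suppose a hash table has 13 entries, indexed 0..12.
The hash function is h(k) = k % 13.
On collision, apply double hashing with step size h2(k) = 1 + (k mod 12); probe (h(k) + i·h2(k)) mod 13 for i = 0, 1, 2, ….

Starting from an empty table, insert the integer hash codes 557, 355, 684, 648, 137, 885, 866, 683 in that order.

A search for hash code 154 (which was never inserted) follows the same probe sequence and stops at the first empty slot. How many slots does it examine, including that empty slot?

2

557 hashes to 11; slot 11 is free -> place at 11.
355 hashes to 4; slot 4 is free -> place at 4.
684 hashes to 8; slot 8 is free -> place at 8.
648 hashes to 11, h2=1; 11 taken -> place at 12.
137 hashes to 7; slot 7 is free -> place at 7.
885 hashes to 1; slot 1 is free -> place at 1.
866 hashes to 8, h2=3; 8,11,1,4,7 taken -> place at 10.
683 hashes to 7, h2=12; 7 taken -> place at 6.
Table: [—, 885, —, —, 355, —, 683, 137, 684, —, 866, 557, 648]
Lookup 154: h=11, h2=11, probe 11,9 → slot 9 empty, not found.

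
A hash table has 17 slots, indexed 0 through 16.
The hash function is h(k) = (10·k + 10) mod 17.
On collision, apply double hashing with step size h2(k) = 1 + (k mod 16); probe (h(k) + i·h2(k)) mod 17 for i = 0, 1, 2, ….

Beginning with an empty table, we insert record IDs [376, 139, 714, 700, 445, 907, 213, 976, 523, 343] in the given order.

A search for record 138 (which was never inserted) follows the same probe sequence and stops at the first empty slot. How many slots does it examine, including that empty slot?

Insert 376: h=13, slot 13 empty -> index 13.
Insert 139: h=6, slot 6 empty -> index 6.
Insert 714: h=10, slot 10 empty -> index 10.
Insert 700: h=6, h2=13, slot 6 occupied -> index 2.
Insert 445: h=6, h2=14, slot 6 occupied -> index 3.
Insert 907: h=2, h2=12, slot 2 occupied -> index 14.
Insert 213: h=15, slot 15 empty -> index 15.
Insert 976: h=12, slot 12 empty -> index 12.
Insert 523: h=4, slot 4 empty -> index 4.
Insert 343: h=6, h2=8, slots 6,14 occupied -> index 5.
Table: [., ., 700, 445, 523, 343, 139, ., ., ., 714, ., 976, 376, 907, 213, .]
Lookup 138: h=13, h2=11, probe 13,7 → slot 7 empty, not found.

2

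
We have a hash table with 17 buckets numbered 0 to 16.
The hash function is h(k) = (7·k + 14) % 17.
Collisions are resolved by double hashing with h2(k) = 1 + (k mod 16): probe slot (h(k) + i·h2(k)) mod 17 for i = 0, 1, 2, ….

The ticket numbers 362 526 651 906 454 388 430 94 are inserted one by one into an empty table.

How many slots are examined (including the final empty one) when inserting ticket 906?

2

Insert 362: h=15, slot 15 empty → index 15.
Insert 526: h=7, slot 7 empty → index 7.
Insert 651: h=15, h2=12, slot 15 occupied → index 10.
Insert 906: h=15, h2=11, slot 15 occupied → index 9.
Insert 454: h=13, slot 13 empty → index 13.
Insert 388: h=10, h2=5, slots 10,15 occupied → index 3.
Insert 430: h=15, h2=15, slots 15,13 occupied → index 11.
Insert 94: h=9, h2=15, slots 9,7 occupied → index 5.
Table: [_, _, _, 388, _, 94, _, 526, _, 906, 651, 430, _, 454, _, 362, _]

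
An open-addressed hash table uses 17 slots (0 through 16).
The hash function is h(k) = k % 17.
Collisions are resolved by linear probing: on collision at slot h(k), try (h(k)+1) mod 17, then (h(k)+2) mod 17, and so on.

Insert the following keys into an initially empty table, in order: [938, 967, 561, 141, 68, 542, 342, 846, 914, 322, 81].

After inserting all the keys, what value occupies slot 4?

Insert 938: h=3, slot 3 empty → index 3.
Insert 967: h=15, slot 15 empty → index 15.
Insert 561: h=0, slot 0 empty → index 0.
Insert 141: h=5, slot 5 empty → index 5.
Insert 68: h=0, slot 0 occupied → index 1.
Insert 542: h=15, slot 15 occupied → index 16.
Insert 342: h=2, slot 2 empty → index 2.
Insert 846: h=13, slot 13 empty → index 13.
Insert 914: h=13, slot 13 occupied → index 14.
Insert 322: h=16, slots 16,0,1,2,3 occupied → index 4.
Insert 81: h=13, slots 13,14,15,16,0,1,2,3,4,5 occupied → index 6.
Table: [561, 68, 342, 938, 322, 141, 81, _, _, _, _, _, _, 846, 914, 967, 542]

322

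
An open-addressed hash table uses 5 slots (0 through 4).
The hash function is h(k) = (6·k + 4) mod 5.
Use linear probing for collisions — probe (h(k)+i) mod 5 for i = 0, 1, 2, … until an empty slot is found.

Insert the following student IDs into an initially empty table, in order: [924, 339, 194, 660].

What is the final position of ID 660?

924 hashes to 3; slot 3 is free => place at 3.
339 hashes to 3; 3 taken => place at 4.
194 hashes to 3; 3,4 taken => place at 0.
660 hashes to 4; 4,0 taken => place at 1.
Table: [194, 660, ∅, 924, 339]

1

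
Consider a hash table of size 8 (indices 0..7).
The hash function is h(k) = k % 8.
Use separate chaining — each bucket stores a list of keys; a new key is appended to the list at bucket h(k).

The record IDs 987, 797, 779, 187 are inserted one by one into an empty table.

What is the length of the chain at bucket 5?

1

987 → bucket 3
797 → bucket 5
779 → bucket 3 (collision)
187 → bucket 3 (collision)
Final buckets:
0: —
1: —
2: —
3: 987 -> 779 -> 187
4: —
5: 797
6: —
7: —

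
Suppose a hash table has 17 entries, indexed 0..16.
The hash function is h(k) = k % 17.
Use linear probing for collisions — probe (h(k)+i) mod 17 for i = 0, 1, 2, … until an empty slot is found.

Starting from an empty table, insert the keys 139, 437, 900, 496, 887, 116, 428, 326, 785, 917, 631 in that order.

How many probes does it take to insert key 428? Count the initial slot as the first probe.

4

Insert 139: h=3, slot 3 empty => index 3.
Insert 437: h=12, slot 12 empty => index 12.
Insert 900: h=16, slot 16 empty => index 16.
Insert 496: h=3, slot 3 occupied => index 4.
Insert 887: h=3, slots 3,4 occupied => index 5.
Insert 116: h=14, slot 14 empty => index 14.
Insert 428: h=3, slots 3,4,5 occupied => index 6.
Insert 326: h=3, slots 3,4,5,6 occupied => index 7.
Insert 785: h=3, slots 3,4,5,6,7 occupied => index 8.
Insert 917: h=16, slot 16 occupied => index 0.
Insert 631: h=2, slot 2 empty => index 2.
Table: [917, —, 631, 139, 496, 887, 428, 326, 785, —, —, —, 437, —, 116, —, 900]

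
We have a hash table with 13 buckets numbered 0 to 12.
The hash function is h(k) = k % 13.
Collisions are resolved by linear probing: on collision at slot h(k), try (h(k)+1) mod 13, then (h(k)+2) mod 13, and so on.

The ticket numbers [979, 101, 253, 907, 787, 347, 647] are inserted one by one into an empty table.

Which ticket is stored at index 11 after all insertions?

907

979: h=4 → slot 4
101: h=10 → slot 10
253: h=6 → slot 6
907: h=10, probe 10,11 → slot 11
787: h=7 → slot 7
347: h=9 → slot 9
647: h=10, probe 10,11,12 → slot 12
Table: [—, —, —, —, 979, —, 253, 787, —, 347, 101, 907, 647]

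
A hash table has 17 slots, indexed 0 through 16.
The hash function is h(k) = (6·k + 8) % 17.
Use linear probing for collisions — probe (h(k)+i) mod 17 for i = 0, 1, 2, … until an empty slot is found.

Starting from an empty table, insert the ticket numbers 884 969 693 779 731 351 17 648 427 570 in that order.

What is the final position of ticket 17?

11

Insert 884: h=8, slot 8 empty → index 8.
Insert 969: h=8, slot 8 occupied → index 9.
Insert 693: h=1, slot 1 empty → index 1.
Insert 779: h=7, slot 7 empty → index 7.
Insert 731: h=8, slots 8,9 occupied → index 10.
Insert 351: h=6, slot 6 empty → index 6.
Insert 17: h=8, slots 8,9,10 occupied → index 11.
Insert 648: h=3, slot 3 empty → index 3.
Insert 427: h=3, slot 3 occupied → index 4.
Insert 570: h=11, slot 11 occupied → index 12.
Table: [∅, 693, ∅, 648, 427, ∅, 351, 779, 884, 969, 731, 17, 570, ∅, ∅, ∅, ∅]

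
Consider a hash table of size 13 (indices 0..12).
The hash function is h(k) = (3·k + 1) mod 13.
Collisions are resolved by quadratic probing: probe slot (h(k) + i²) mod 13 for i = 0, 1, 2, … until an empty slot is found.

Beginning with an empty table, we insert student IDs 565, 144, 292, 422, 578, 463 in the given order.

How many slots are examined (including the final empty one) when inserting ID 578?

565: h=6 -> slot 6
144: h=4 -> slot 4
292: h=6, probe 6,7 -> slot 7
422: h=6, probe 6,7,10 -> slot 10
578: h=6, probe 6,7,10,2 -> slot 2
463: h=12 -> slot 12
Table: [—, —, 578, —, 144, —, 565, 292, —, —, 422, —, 463]

4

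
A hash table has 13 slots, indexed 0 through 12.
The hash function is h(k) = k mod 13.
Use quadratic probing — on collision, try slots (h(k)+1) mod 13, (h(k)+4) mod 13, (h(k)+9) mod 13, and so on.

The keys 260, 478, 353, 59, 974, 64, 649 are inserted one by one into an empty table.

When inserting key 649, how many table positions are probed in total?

4

Insert 260: h=0, slot 0 empty → index 0.
Insert 478: h=10, slot 10 empty → index 10.
Insert 353: h=2, slot 2 empty → index 2.
Insert 59: h=7, slot 7 empty → index 7.
Insert 974: h=12, slot 12 empty → index 12.
Insert 64: h=12, slots 12,0 occupied → index 3.
Insert 649: h=12, slots 12,0,3 occupied → index 8.
Table: [260, -, 353, 64, -, -, -, 59, 649, -, 478, -, 974]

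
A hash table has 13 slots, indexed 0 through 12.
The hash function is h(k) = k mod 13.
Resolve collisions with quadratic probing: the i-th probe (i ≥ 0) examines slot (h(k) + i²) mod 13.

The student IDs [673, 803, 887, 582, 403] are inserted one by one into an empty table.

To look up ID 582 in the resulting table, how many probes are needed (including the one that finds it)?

3

673 hashes to 10; slot 10 is free -> place at 10.
803 hashes to 10; 10 taken -> place at 11.
887 hashes to 3; slot 3 is free -> place at 3.
582 hashes to 10; 10,11 taken -> place at 1.
403 hashes to 0; slot 0 is free -> place at 0.
Table: [403, 582, ∅, 887, ∅, ∅, ∅, ∅, ∅, ∅, 673, 803, ∅]
Lookup 582: h=10, probe 10,11,1 → found at 1.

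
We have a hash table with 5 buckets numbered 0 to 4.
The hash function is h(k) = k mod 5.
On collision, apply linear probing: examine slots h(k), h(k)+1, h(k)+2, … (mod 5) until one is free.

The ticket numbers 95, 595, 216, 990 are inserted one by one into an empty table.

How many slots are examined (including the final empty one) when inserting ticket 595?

2

Insert 95: h=0, slot 0 empty -> index 0.
Insert 595: h=0, slot 0 occupied -> index 1.
Insert 216: h=1, slot 1 occupied -> index 2.
Insert 990: h=0, slots 0,1,2 occupied -> index 3.
Table: [95, 595, 216, 990, .]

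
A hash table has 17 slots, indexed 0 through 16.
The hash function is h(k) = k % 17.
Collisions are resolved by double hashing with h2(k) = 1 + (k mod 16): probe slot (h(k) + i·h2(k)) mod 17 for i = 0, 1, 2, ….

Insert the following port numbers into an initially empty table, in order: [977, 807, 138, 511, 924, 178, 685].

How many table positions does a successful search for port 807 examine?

Insert 977: h=8, slot 8 empty => index 8.
Insert 807: h=8, h2=8, slot 8 occupied => index 16.
Insert 138: h=2, slot 2 empty => index 2.
Insert 511: h=1, slot 1 empty => index 1.
Insert 924: h=6, slot 6 empty => index 6.
Insert 178: h=8, h2=3, slot 8 occupied => index 11.
Insert 685: h=5, slot 5 empty => index 5.
Table: [., 511, 138, ., ., 685, 924, ., 977, ., ., 178, ., ., ., ., 807]
Lookup 807: h=8, h2=8, probe 8,16 → found at 16.

2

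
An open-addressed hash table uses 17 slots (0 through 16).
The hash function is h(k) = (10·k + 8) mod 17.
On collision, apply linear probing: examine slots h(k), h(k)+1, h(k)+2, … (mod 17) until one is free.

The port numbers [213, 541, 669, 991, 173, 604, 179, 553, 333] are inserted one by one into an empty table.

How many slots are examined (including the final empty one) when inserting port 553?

4

Insert 213: h=13, slot 13 empty → index 13.
Insert 541: h=12, slot 12 empty → index 12.
Insert 669: h=0, slot 0 empty → index 0.
Insert 991: h=7, slot 7 empty → index 7.
Insert 173: h=4, slot 4 empty → index 4.
Insert 604: h=13, slot 13 occupied → index 14.
Insert 179: h=13, slots 13,14 occupied → index 15.
Insert 553: h=13, slots 13,14,15 occupied → index 16.
Insert 333: h=6, slot 6 empty → index 6.
Table: [669, —, —, —, 173, —, 333, 991, —, —, —, —, 541, 213, 604, 179, 553]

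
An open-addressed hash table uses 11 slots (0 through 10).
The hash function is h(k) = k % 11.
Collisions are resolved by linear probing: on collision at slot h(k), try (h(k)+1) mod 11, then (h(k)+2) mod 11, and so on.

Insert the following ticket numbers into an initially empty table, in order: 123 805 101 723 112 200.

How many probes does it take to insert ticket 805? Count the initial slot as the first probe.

2

Insert 123: h=2, slot 2 empty => index 2.
Insert 805: h=2, slot 2 occupied => index 3.
Insert 101: h=2, slots 2,3 occupied => index 4.
Insert 723: h=8, slot 8 empty => index 8.
Insert 112: h=2, slots 2,3,4 occupied => index 5.
Insert 200: h=2, slots 2,3,4,5 occupied => index 6.
Table: [_, _, 123, 805, 101, 112, 200, _, 723, _, _]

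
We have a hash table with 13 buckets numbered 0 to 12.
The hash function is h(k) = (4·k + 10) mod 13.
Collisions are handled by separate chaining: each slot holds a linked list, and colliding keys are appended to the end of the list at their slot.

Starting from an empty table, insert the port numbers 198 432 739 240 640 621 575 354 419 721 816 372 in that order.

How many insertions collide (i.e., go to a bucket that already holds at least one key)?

Insert 198: h=9, bucket 9 empty -> new chain.
Insert 432: h=9, bucket 9 nonempty -> append to chain.
Insert 739: h=2, bucket 2 empty -> new chain.
Insert 240: h=8, bucket 8 empty -> new chain.
Insert 640: h=9, bucket 9 nonempty -> append to chain.
Insert 621: h=11, bucket 11 empty -> new chain.
Insert 575: h=9, bucket 9 nonempty -> append to chain.
Insert 354: h=9, bucket 9 nonempty -> append to chain.
Insert 419: h=9, bucket 9 nonempty -> append to chain.
Insert 721: h=8, bucket 8 nonempty -> append to chain.
Insert 816: h=11, bucket 11 nonempty -> append to chain.
Insert 372: h=3, bucket 3 empty -> new chain.
Final buckets:
0: ∅
1: ∅
2: 739
3: 372
4: ∅
5: ∅
6: ∅
7: ∅
8: 240 -> 721
9: 198 -> 432 -> 640 -> 575 -> 354 -> 419
10: ∅
11: 621 -> 816
12: ∅

7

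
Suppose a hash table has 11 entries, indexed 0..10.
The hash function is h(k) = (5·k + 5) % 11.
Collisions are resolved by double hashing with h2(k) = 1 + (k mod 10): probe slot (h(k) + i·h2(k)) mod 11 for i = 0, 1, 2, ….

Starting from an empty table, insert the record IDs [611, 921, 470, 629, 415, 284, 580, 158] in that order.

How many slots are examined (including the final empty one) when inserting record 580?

611: h=2 => slot 2
921: h=1 => slot 1
470: h=1, h2=1, probe 1,2,3 => slot 3
629: h=4 => slot 4
415: h=1, h2=6, probe 1,7 => slot 7
284: h=6 => slot 6
580: h=1, h2=1, probe 1,2,3,4,5 => slot 5
158: h=3, h2=9, probe 3,1,10 => slot 10
Table: [—, 921, 611, 470, 629, 580, 284, 415, —, —, 158]

5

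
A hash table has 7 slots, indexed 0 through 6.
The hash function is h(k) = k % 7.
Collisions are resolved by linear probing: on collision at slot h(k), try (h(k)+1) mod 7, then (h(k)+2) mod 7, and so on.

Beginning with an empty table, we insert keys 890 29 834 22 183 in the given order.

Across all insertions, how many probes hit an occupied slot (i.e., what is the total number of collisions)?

890: h=1 => slot 1
29: h=1, probe 1,2 => slot 2
834: h=1, probe 1,2,3 => slot 3
22: h=1, probe 1,2,3,4 => slot 4
183: h=1, probe 1,2,3,4,5 => slot 5
Table: [-, 890, 29, 834, 22, 183, -]

10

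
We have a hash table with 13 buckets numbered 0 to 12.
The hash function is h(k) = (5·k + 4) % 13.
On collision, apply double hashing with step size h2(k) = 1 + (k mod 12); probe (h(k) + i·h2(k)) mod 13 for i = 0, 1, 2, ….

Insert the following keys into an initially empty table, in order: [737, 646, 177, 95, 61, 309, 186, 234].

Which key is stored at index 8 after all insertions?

737: h=10 -> slot 10
646: h=10, h2=11, probe 10,8 -> slot 8
177: h=5 -> slot 5
95: h=11 -> slot 11
61: h=10, h2=2, probe 10,12 -> slot 12
309: h=2 -> slot 2
186: h=11, h2=7, probe 11,5,12,6 -> slot 6
234: h=4 -> slot 4
Table: [., ., 309, ., 234, 177, 186, ., 646, ., 737, 95, 61]

646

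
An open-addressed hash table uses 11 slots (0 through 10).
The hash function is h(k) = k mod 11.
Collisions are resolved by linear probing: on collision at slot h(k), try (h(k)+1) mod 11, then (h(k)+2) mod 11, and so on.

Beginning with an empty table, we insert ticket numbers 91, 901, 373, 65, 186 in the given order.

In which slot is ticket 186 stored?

Insert 91: h=3, slot 3 empty -> index 3.
Insert 901: h=10, slot 10 empty -> index 10.
Insert 373: h=10, slot 10 occupied -> index 0.
Insert 65: h=10, slots 10,0 occupied -> index 1.
Insert 186: h=10, slots 10,0,1 occupied -> index 2.
Table: [373, 65, 186, 91, _, _, _, _, _, _, 901]

2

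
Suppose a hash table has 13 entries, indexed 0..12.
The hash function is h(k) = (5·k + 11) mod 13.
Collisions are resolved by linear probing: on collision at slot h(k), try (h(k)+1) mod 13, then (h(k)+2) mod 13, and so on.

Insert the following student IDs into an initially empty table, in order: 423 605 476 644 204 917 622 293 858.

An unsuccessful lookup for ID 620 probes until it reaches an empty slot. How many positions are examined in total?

2

423 hashes to 7; slot 7 is free => place at 7.
605 hashes to 7; 7 taken => place at 8.
476 hashes to 12; slot 12 is free => place at 12.
644 hashes to 7; 7,8 taken => place at 9.
204 hashes to 4; slot 4 is free => place at 4.
917 hashes to 7; 7,8,9 taken => place at 10.
622 hashes to 1; slot 1 is free => place at 1.
293 hashes to 7; 7,8,9,10 taken => place at 11.
858 hashes to 11; 11,12 taken => place at 0.
Table: [858, 622, _, _, 204, _, _, 423, 605, 644, 917, 293, 476]
Lookup 620: h=4, probe 4,5 → slot 5 empty, not found.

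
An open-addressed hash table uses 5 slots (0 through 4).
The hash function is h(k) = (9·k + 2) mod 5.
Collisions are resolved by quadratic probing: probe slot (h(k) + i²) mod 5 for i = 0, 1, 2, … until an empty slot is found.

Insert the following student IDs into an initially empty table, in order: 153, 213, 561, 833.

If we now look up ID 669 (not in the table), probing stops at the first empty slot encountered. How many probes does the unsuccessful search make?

3

Insert 153: h=4, slot 4 empty -> index 4.
Insert 213: h=4, slot 4 occupied -> index 0.
Insert 561: h=1, slot 1 empty -> index 1.
Insert 833: h=4, slots 4,0 occupied -> index 3.
Table: [213, 561, -, 833, 153]
Lookup 669: h=3, probe 3,4,2 → slot 2 empty, not found.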